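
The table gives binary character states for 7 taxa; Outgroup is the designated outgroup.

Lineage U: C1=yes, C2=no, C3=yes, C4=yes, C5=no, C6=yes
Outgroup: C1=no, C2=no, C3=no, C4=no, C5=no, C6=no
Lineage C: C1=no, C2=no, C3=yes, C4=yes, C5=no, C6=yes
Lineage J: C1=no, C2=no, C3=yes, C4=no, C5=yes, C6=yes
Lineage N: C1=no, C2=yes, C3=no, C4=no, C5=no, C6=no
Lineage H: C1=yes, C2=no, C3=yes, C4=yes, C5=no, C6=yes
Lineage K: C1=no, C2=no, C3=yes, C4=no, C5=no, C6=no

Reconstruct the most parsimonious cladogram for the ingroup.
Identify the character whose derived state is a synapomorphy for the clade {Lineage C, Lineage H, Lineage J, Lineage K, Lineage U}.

The outgroup has state 'no' for every character, so 'yes' is the derived state throughout.
Only Lineage H and Lineage U show the derived state 'yes' for C1, supporting them as a clade.
C2 (derived state 'yes') is unique to Lineage N (autapomorphy; uninformative for grouping).
C3: derived state 'yes' in Lineage C, Lineage H, Lineage J, Lineage K, and Lineage U only — synapomorphy for {Lineage C, Lineage H, Lineage J, Lineage K, Lineage U}.
Only Lineage C, Lineage H, and Lineage U show the derived state 'yes' for C4, supporting them as a clade.
C5 (derived state 'yes') is unique to Lineage J (autapomorphy; uninformative for grouping).
C6 (derived state 'yes') is shared by Lineage C, Lineage H, Lineage J, and Lineage U — a synapomorphy uniting that clade.
Most parsimonious ingroup topology: (((Lineage J,(Lineage C,(Lineage H,Lineage U))),Lineage K),Lineage N).
The clade {Lineage C, Lineage H, Lineage J, Lineage K, Lineage U} is supported by C3: its derived state 'yes' occurs in exactly those taxa and in no other taxon (including the outgroup).

C3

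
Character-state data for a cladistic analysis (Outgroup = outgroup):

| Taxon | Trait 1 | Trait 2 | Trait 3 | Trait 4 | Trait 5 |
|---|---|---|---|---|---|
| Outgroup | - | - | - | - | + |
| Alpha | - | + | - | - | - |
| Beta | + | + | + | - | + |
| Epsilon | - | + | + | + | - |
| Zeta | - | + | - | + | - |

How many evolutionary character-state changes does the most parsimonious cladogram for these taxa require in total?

Character polarity is set by the outgroup: the derived state is whichever differs from the outgroup's state, so for Trait 5 the derived state is '-', and for the remaining characters it is '+'.
Trait 1 (derived state '+') is unique to Beta (autapomorphy; uninformative for grouping).
Trait 2 (derived state '+') is shared by all ingroup taxa — unites the whole ingroup.
Trait 3 (state '+') occurs in Beta and Epsilon but conflicts with the nesting implied by the other characters — most parsimoniously interpreted as homoplasy.
Only Epsilon and Zeta show the derived state '+' for Trait 4, supporting them as a clade.
Trait 5: derived state '-' in Alpha, Epsilon, and Zeta only — synapomorphy for {Alpha, Epsilon, Zeta}.
Most parsimonious ingroup topology: ((Alpha,(Epsilon,Zeta)),Beta).
Changes per character on this tree: Trait 1: 1; Trait 2: 1; Trait 3: 2; Trait 4: 1; Trait 5: 1.
Total = 6.

6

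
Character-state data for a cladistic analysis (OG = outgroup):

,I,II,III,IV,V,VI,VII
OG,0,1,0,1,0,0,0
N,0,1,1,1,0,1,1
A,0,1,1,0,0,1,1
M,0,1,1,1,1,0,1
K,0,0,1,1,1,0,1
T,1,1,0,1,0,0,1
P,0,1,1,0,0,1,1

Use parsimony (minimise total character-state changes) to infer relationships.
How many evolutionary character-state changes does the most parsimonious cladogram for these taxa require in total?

7

Character polarity is set by the outgroup: the derived state is whichever differs from the outgroup's state, so for II, IV the derived state is '0', and for the remaining characters it is '1'.
I: derived state '1' in T only — an autapomorphy, so it tells us nothing about relationships among taxa.
II: derived state '0' in K only — an autapomorphy, so it tells us nothing about relationships among taxa.
Only A, K, M, N, and P show the derived state '1' for III, supporting them as a clade.
IV (derived state '0') is shared by A and P — a synapomorphy uniting that clade.
Only K and M show the derived state '1' for V, supporting them as a clade.
VI (derived state '1') is shared by A, N, and P — a synapomorphy uniting that clade.
All ingroup taxa share the derived state '1' for VII; it defines the ingroup but does not resolve relationships within it.
Most parsimonious ingroup topology: (((N,(A,P)),(M,K)),T).
Changes per character on this tree: I: 1; II: 1; III: 1; IV: 1; V: 1; VI: 1; VII: 1.
Total = 7.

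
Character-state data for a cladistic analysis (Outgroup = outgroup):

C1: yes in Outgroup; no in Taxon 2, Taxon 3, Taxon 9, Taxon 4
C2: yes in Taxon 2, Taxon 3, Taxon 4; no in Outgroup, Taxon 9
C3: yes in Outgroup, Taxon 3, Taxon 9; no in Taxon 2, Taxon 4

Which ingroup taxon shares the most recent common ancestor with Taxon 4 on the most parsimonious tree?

Taxon 2

Character polarity is set by the outgroup: the derived state is whichever differs from the outgroup's state, so for C1, C3 the derived state is 'no', and for the remaining characters it is 'yes'.
C1 (derived state 'no') is shared by all ingroup taxa — unites the whole ingroup.
Only Taxon 2, Taxon 3, and Taxon 4 show the derived state 'yes' for C2, supporting them as a clade.
Only Taxon 2 and Taxon 4 show the derived state 'no' for C3, supporting them as a clade.
Most parsimonious ingroup topology: (((Taxon 2,Taxon 4),Taxon 3),Taxon 9).
Taxon 4 and Taxon 2 form a cherry on this tree, so they are sister taxa.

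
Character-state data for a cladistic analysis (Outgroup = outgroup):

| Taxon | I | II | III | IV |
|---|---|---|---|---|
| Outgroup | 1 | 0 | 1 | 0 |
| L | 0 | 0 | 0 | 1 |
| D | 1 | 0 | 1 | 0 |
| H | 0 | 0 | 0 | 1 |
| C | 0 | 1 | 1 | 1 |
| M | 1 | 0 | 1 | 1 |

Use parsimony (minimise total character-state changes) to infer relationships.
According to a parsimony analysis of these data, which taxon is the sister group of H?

L

Character polarity is set by the outgroup: the derived state is whichever differs from the outgroup's state, so for I, III the derived state is '0', and for the remaining characters it is '1'.
Only C, H, and L show the derived state '0' for I, supporting them as a clade.
II (derived state '1') is unique to C (autapomorphy; uninformative for grouping).
Only H and L show the derived state '0' for III, supporting them as a clade.
IV (derived state '1') is shared by C, H, L, and M — a synapomorphy uniting that clade.
Most parsimonious ingroup topology: ((((L,H),C),M),D).
H and L form a cherry on this tree, so they are sister taxa.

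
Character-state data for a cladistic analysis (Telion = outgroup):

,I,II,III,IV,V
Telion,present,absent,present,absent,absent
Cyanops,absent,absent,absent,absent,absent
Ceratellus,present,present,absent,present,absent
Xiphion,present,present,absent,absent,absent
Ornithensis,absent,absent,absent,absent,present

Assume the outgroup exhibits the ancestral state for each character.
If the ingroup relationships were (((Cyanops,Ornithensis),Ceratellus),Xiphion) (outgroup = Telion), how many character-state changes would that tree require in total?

Map each character onto (((Cyanops,Ornithensis),Ceratellus),Xiphion) (rooted by Telion) and count the minimum state changes it requires (Fitch parsimony):
I: 1; II: 2; III: 1; IV: 1; V: 1.
Total tree length = 6.

6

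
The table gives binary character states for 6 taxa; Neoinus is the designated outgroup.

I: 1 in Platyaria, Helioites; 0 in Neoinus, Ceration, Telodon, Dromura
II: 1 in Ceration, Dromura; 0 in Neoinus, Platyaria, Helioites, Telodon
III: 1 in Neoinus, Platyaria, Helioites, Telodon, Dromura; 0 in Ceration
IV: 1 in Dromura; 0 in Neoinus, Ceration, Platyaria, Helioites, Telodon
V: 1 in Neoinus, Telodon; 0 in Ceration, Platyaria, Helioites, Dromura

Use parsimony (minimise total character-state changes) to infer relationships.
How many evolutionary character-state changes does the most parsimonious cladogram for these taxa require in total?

5

Character polarity is set by the outgroup: the derived state is whichever differs from the outgroup's state, so for III, V the derived state is '0', and for the remaining characters it is '1'.
I (derived state '1') is shared by Helioites and Platyaria — a synapomorphy uniting that clade.
II: derived state '1' in Ceration and Dromura only — synapomorphy for {Ceration, Dromura}.
III: derived state '0' in Ceration only — an autapomorphy, so it tells us nothing about relationships among taxa.
IV (derived state '1') is unique to Dromura (autapomorphy; uninformative for grouping).
V (derived state '0') is shared by Ceration, Dromura, Helioites, and Platyaria — a synapomorphy uniting that clade.
Most parsimonious ingroup topology: (((Ceration,Dromura),(Platyaria,Helioites)),Telodon).
Changes per character on this tree: I: 1; II: 1; III: 1; IV: 1; V: 1.
Total = 5.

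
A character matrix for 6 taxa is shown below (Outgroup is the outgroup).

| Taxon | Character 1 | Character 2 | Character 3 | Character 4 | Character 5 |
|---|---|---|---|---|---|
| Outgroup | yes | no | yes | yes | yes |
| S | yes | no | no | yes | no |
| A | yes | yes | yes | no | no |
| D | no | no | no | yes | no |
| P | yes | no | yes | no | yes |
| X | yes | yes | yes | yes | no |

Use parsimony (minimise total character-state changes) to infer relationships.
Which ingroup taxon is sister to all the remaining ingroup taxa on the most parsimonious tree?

Character polarity is set by the outgroup: the derived state is whichever differs from the outgroup's state, so for Character 1, Character 3, Character 4, Character 5 the derived state is 'no', and for the remaining characters it is 'yes'.
Character 1: derived state 'no' in D only — an autapomorphy, so it tells us nothing about relationships among taxa.
Character 2 (derived state 'yes') is shared by A and X — a synapomorphy uniting that clade.
Character 3 (derived state 'no') is shared by D and S — a synapomorphy uniting that clade.
Character 4 (state 'no') occurs in A and P but conflicts with the nesting implied by the other characters — most parsimoniously interpreted as homoplasy.
Character 5: derived state 'no' in A, D, S, and X only — synapomorphy for {A, D, S, X}.
Most parsimonious ingroup topology: (((S,D),(A,X)),P).
P is sister to the clade containing all other ingroup taxa, so it is the earliest-diverging (most basal) ingroup lineage.

P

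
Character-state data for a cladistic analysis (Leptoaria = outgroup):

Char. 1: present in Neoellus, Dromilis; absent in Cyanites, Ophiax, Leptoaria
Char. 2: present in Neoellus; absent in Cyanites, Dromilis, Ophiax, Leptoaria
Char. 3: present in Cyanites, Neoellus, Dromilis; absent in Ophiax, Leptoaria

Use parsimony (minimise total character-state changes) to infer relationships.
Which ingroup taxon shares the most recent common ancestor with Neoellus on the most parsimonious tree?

The outgroup has state 'absent' for every character, so 'present' is the derived state throughout.
Char. 1: derived state 'present' in Dromilis and Neoellus only — synapomorphy for {Dromilis, Neoellus}.
Char. 2: derived state 'present' in Neoellus only — an autapomorphy, so it tells us nothing about relationships among taxa.
Only Cyanites, Dromilis, and Neoellus show the derived state 'present' for Char. 3, supporting them as a clade.
Most parsimonious ingroup topology: (((Dromilis,Neoellus),Cyanites),Ophiax).
Neoellus and Dromilis form a cherry on this tree, so they are sister taxa.

Dromilis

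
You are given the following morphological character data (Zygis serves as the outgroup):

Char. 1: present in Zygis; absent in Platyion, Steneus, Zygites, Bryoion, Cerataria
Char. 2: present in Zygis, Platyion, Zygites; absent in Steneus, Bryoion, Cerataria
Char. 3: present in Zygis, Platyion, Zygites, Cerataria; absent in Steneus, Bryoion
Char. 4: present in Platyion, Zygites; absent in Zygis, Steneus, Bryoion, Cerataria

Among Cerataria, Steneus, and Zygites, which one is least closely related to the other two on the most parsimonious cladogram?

Character polarity is set by the outgroup: the derived state is whichever differs from the outgroup's state, so for Char. 1, Char. 2, Char. 3 the derived state is 'absent', and for the remaining characters it is 'present'.
All ingroup taxa share the derived state 'absent' for Char. 1; it defines the ingroup but does not resolve relationships within it.
Only Bryoion, Cerataria, and Steneus show the derived state 'absent' for Char. 2, supporting them as a clade.
Only Bryoion and Steneus show the derived state 'absent' for Char. 3, supporting them as a clade.
Char. 4: derived state 'present' in Platyion and Zygites only — synapomorphy for {Platyion, Zygites}.
Most parsimonious ingroup topology: ((Platyion,Zygites),((Steneus,Bryoion),Cerataria)).
Cerataria and Steneus share a more recent common ancestor with each other than either does with Zygites, so Zygites is the least closely related of the three.

Zygites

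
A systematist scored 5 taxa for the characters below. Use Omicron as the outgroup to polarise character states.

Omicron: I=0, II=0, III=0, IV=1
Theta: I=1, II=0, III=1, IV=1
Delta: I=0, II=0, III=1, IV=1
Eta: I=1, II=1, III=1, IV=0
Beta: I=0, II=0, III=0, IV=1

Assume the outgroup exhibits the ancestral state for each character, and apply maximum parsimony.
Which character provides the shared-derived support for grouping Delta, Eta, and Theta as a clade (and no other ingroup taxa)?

III

Character polarity is set by the outgroup: the derived state is whichever differs from the outgroup's state, so for IV the derived state is '0', and for the remaining characters it is '1'.
I: derived state '1' in Eta and Theta only — synapomorphy for {Eta, Theta}.
II (derived state '1') is unique to Eta (autapomorphy; uninformative for grouping).
Only Delta, Eta, and Theta show the derived state '1' for III, supporting them as a clade.
IV (derived state '0') is unique to Eta (autapomorphy; uninformative for grouping).
Most parsimonious ingroup topology: (((Theta,Eta),Delta),Beta).
The clade {Delta, Eta, Theta} is supported by III: its derived state '1' occurs in exactly those taxa and in no other taxon (including the outgroup).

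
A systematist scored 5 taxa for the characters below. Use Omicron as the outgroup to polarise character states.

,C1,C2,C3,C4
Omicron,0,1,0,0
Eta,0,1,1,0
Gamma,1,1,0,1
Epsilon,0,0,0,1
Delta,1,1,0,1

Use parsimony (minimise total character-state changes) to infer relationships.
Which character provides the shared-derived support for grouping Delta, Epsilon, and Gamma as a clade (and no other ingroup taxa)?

Character polarity is set by the outgroup: the derived state is whichever differs from the outgroup's state, so for C2 the derived state is '0', and for the remaining characters it is '1'.
C1 (derived state '1') is shared by Delta and Gamma — a synapomorphy uniting that clade.
C2 (derived state '0') is unique to Epsilon (autapomorphy; uninformative for grouping).
C3 (derived state '1') is unique to Eta (autapomorphy; uninformative for grouping).
Only Delta, Epsilon, and Gamma show the derived state '1' for C4, supporting them as a clade.
Most parsimonious ingroup topology: (Eta,((Gamma,Delta),Epsilon)).
The clade {Delta, Epsilon, Gamma} is supported by C4: its derived state '1' occurs in exactly those taxa and in no other taxon (including the outgroup).

C4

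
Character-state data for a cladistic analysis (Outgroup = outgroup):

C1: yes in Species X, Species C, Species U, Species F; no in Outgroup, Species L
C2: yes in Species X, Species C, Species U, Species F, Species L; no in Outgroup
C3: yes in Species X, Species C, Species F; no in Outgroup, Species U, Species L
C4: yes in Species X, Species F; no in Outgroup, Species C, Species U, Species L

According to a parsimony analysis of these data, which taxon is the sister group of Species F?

Species X

The outgroup has state 'no' for every character, so 'yes' is the derived state throughout.
C1: derived state 'yes' in Species C, Species F, Species U, and Species X only — synapomorphy for {Species C, Species F, Species U, Species X}.
C2 (derived state 'yes') is shared by all ingroup taxa — unites the whole ingroup.
C3: derived state 'yes' in Species C, Species F, and Species X only — synapomorphy for {Species C, Species F, Species X}.
Only Species F and Species X show the derived state 'yes' for C4, supporting them as a clade.
Most parsimonious ingroup topology: ((((Species X,Species F),Species C),Species U),Species L).
Species F and Species X form a cherry on this tree, so they are sister taxa.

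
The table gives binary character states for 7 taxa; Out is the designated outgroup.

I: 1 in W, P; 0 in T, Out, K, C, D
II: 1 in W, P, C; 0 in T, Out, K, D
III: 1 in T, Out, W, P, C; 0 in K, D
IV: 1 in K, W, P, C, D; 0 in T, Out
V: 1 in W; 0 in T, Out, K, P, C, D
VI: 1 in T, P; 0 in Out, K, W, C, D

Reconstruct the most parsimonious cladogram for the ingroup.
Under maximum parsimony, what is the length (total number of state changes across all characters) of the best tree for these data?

Character polarity is set by the outgroup: the derived state is whichever differs from the outgroup's state, so for III the derived state is '0', and for the remaining characters it is '1'.
I: derived state '1' in P and W only — synapomorphy for {P, W}.
II (derived state '1') is shared by C, P, and W — a synapomorphy uniting that clade.
III: derived state '0' in D and K only — synapomorphy for {D, K}.
IV (derived state '1') is shared by C, D, K, P, and W — a synapomorphy uniting that clade.
V (derived state '1') is unique to W (autapomorphy; uninformative for grouping).
VI (state '1') occurs in P and T but conflicts with the nesting implied by the other characters — most parsimoniously interpreted as homoplasy.
Most parsimonious ingroup topology: (((C,(W,P)),(K,D)),T).
Changes per character on this tree: I: 1; II: 1; III: 1; IV: 1; V: 1; VI: 2.
Total = 7.

7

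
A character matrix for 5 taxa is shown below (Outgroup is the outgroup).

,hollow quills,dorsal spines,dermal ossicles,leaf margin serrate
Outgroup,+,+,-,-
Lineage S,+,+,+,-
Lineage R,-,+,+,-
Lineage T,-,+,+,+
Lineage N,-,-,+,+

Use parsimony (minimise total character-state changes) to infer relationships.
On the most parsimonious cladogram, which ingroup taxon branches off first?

Lineage S

Character polarity is set by the outgroup: the derived state is whichever differs from the outgroup's state, so for hollow quills, dorsal spines the derived state is '-', and for the remaining characters it is '+'.
Only Lineage N, Lineage R, and Lineage T show the derived state '-' for hollow quills, supporting them as a clade.
dorsal spines: derived state '-' in Lineage N only — an autapomorphy, so it tells us nothing about relationships among taxa.
dermal ossicles (derived state '+') is shared by all ingroup taxa — unites the whole ingroup.
Only Lineage N and Lineage T show the derived state '+' for leaf margin serrate, supporting them as a clade.
Most parsimonious ingroup topology: (Lineage S,(Lineage R,(Lineage T,Lineage N))).
Lineage S is sister to the clade containing all other ingroup taxa, so it is the earliest-diverging (most basal) ingroup lineage.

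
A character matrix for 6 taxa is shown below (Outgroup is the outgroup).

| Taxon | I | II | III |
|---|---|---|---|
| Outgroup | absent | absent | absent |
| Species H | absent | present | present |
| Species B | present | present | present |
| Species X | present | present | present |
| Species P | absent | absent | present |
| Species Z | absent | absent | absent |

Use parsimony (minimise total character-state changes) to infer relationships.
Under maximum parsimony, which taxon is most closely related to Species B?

Species X

The outgroup has state 'absent' for every character, so 'present' is the derived state throughout.
I: derived state 'present' in Species B and Species X only — synapomorphy for {Species B, Species X}.
II (derived state 'present') is shared by Species B, Species H, and Species X — a synapomorphy uniting that clade.
Only Species B, Species H, Species P, and Species X show the derived state 'present' for III, supporting them as a clade.
Most parsimonious ingroup topology: (((Species H,(Species B,Species X)),Species P),Species Z).
Species B and Species X form a cherry on this tree, so they are sister taxa.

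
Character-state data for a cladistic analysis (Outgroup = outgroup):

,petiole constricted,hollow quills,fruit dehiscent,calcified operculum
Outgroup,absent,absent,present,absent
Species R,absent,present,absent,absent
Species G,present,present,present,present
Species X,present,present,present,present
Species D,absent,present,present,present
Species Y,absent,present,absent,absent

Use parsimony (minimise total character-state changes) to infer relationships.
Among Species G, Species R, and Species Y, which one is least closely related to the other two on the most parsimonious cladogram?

Character polarity is set by the outgroup: the derived state is whichever differs from the outgroup's state, so for fruit dehiscent the derived state is 'absent', and for the remaining characters it is 'present'.
petiole constricted: derived state 'present' in Species G and Species X only — synapomorphy for {Species G, Species X}.
All ingroup taxa share the derived state 'present' for hollow quills; it defines the ingroup but does not resolve relationships within it.
fruit dehiscent: derived state 'absent' in Species R and Species Y only — synapomorphy for {Species R, Species Y}.
calcified operculum (derived state 'present') is shared by Species D, Species G, and Species X — a synapomorphy uniting that clade.
Most parsimonious ingroup topology: ((Species R,Species Y),((Species G,Species X),Species D)).
Species Y and Species R share a more recent common ancestor with each other than either does with Species G, so Species G is the least closely related of the three.

Species G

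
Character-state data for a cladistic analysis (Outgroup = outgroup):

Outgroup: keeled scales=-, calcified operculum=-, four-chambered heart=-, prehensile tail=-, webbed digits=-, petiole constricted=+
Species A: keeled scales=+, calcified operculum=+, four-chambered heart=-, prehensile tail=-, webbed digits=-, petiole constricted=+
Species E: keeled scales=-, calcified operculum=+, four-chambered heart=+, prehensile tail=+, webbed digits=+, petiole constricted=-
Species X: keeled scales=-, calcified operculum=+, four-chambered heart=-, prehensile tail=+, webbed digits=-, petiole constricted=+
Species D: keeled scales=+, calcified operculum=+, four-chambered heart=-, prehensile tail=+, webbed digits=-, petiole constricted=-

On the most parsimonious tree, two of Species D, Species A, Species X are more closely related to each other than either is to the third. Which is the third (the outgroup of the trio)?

Species A

Character polarity is set by the outgroup: the derived state is whichever differs from the outgroup's state, so for petiole constricted the derived state is '-', and for the remaining characters it is '+'.
keeled scales (state '+') occurs in Species A and Species D but conflicts with the nesting implied by the other characters — most parsimoniously interpreted as homoplasy.
calcified operculum (derived state '+') is shared by all ingroup taxa — unites the whole ingroup.
four-chambered heart (derived state '+') is unique to Species E (autapomorphy; uninformative for grouping).
prehensile tail: derived state '+' in Species D, Species E, and Species X only — synapomorphy for {Species D, Species E, Species X}.
webbed digits (derived state '+') is unique to Species E (autapomorphy; uninformative for grouping).
petiole constricted (derived state '-') is shared by Species D and Species E — a synapomorphy uniting that clade.
Most parsimonious ingroup topology: (Species A,((Species E,Species D),Species X)).
Species X and Species D share a more recent common ancestor with each other than either does with Species A, so Species A is the least closely related of the three.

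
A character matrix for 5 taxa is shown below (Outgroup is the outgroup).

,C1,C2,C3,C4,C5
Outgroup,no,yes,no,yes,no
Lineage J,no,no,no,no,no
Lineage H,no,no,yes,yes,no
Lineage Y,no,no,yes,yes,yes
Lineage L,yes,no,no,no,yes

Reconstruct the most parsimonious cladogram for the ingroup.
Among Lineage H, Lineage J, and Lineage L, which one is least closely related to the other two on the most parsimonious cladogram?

Lineage H

Character polarity is set by the outgroup: the derived state is whichever differs from the outgroup's state, so for C2, C4 the derived state is 'no', and for the remaining characters it is 'yes'.
C1 (derived state 'yes') is unique to Lineage L (autapomorphy; uninformative for grouping).
All ingroup taxa share the derived state 'no' for C2; it defines the ingroup but does not resolve relationships within it.
Only Lineage H and Lineage Y show the derived state 'yes' for C3, supporting them as a clade.
C4: derived state 'no' in Lineage J and Lineage L only — synapomorphy for {Lineage J, Lineage L}.
C5 groups Lineage L and Lineage Y, which is incompatible with the clades supported by the remaining characters; treating it as convergent (homoplasy) costs fewer steps than any alternative tree.
Most parsimonious ingroup topology: ((Lineage J,Lineage L),(Lineage H,Lineage Y)).
Lineage J and Lineage L share a more recent common ancestor with each other than either does with Lineage H, so Lineage H is the least closely related of the three.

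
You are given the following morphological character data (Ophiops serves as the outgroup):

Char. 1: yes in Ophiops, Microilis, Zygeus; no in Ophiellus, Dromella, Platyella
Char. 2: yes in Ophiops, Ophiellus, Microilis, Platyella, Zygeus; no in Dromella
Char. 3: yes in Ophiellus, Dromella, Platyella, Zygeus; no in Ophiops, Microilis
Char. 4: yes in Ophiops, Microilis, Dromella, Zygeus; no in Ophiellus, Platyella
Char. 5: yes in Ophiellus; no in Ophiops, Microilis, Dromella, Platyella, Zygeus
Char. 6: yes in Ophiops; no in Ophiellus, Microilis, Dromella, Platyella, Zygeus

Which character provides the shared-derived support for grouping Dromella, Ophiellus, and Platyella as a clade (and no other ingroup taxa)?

Character polarity is set by the outgroup: the derived state is whichever differs from the outgroup's state, so for Char. 1, Char. 2, Char. 4, Char. 6 the derived state is 'no', and for the remaining characters it is 'yes'.
Only Dromella, Ophiellus, and Platyella show the derived state 'no' for Char. 1, supporting them as a clade.
Char. 2: derived state 'no' in Dromella only — an autapomorphy, so it tells us nothing about relationships among taxa.
Only Dromella, Ophiellus, Platyella, and Zygeus show the derived state 'yes' for Char. 3, supporting them as a clade.
Char. 4 (derived state 'no') is shared by Ophiellus and Platyella — a synapomorphy uniting that clade.
Char. 5: derived state 'yes' in Ophiellus only — an autapomorphy, so it tells us nothing about relationships among taxa.
All ingroup taxa share the derived state 'no' for Char. 6; it defines the ingroup but does not resolve relationships within it.
Most parsimonious ingroup topology: ((((Ophiellus,Platyella),Dromella),Zygeus),Microilis).
The clade {Dromella, Ophiellus, Platyella} is supported by Char. 1: its derived state 'no' occurs in exactly those taxa and in no other taxon (including the outgroup).

Char. 1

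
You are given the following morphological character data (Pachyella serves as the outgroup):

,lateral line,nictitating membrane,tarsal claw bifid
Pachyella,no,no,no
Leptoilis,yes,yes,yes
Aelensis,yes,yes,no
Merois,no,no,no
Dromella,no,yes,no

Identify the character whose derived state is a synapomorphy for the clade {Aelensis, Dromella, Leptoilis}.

The outgroup has state 'no' for every character, so 'yes' is the derived state throughout.
lateral line (derived state 'yes') is shared by Aelensis and Leptoilis — a synapomorphy uniting that clade.
Only Aelensis, Dromella, and Leptoilis show the derived state 'yes' for nictitating membrane, supporting them as a clade.
tarsal claw bifid: derived state 'yes' in Leptoilis only — an autapomorphy, so it tells us nothing about relationships among taxa.
Most parsimonious ingroup topology: ((Dromella,(Aelensis,Leptoilis)),Merois).
The clade {Aelensis, Dromella, Leptoilis} is supported by nictitating membrane: its derived state 'yes' occurs in exactly those taxa and in no other taxon (including the outgroup).

nictitating membrane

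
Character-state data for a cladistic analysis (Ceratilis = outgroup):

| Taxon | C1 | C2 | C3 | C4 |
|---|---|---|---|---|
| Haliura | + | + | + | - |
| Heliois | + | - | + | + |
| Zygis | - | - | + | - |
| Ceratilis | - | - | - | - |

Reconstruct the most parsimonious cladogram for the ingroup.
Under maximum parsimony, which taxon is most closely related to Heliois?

The outgroup has state '-' for every character, so '+' is the derived state throughout.
C1 (derived state '+') is shared by Haliura and Heliois — a synapomorphy uniting that clade.
C2: derived state '+' in Haliura only — an autapomorphy, so it tells us nothing about relationships among taxa.
C3 (derived state '+') is shared by all ingroup taxa — unites the whole ingroup.
C4: derived state '+' in Heliois only — an autapomorphy, so it tells us nothing about relationships among taxa.
Most parsimonious ingroup topology: (Zygis,(Haliura,Heliois)).
Heliois and Haliura form a cherry on this tree, so they are sister taxa.

Haliura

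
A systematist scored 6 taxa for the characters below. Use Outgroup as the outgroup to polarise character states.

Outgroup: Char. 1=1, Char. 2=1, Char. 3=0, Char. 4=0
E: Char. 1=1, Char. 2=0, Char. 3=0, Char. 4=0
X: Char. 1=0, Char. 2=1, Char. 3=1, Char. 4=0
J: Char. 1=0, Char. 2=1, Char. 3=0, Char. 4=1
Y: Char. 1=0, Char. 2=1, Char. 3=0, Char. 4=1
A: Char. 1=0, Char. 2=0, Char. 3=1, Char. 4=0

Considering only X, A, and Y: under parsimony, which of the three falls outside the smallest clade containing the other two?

Character polarity is set by the outgroup: the derived state is whichever differs from the outgroup's state, so for Char. 1, Char. 2 the derived state is '0', and for the remaining characters it is '1'.
Char. 1: derived state '0' in A, J, X, and Y only — synapomorphy for {A, J, X, Y}.
Char. 2 groups A and E, which is incompatible with the clades supported by the remaining characters; treating it as convergent (homoplasy) costs fewer steps than any alternative tree.
Char. 3 (derived state '1') is shared by A and X — a synapomorphy uniting that clade.
Only J and Y show the derived state '1' for Char. 4, supporting them as a clade.
Most parsimonious ingroup topology: (E,((X,A),(J,Y))).
X and A share a more recent common ancestor with each other than either does with Y, so Y is the least closely related of the three.

Y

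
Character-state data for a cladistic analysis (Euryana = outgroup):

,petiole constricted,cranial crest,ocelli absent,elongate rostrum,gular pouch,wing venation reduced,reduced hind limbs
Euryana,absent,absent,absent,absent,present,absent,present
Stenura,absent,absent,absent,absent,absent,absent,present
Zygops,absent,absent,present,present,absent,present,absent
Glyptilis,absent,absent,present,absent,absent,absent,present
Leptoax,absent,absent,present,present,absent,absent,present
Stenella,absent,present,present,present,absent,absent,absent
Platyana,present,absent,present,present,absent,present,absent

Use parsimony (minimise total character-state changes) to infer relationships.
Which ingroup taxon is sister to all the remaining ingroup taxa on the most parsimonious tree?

Stenura

Character polarity is set by the outgroup: the derived state is whichever differs from the outgroup's state, so for gular pouch, reduced hind limbs the derived state is 'absent', and for the remaining characters it is 'present'.
petiole constricted: derived state 'present' in Platyana only — an autapomorphy, so it tells us nothing about relationships among taxa.
cranial crest (derived state 'present') is unique to Stenella (autapomorphy; uninformative for grouping).
ocelli absent (derived state 'present') is shared by Glyptilis, Leptoax, Platyana, Stenella, and Zygops — a synapomorphy uniting that clade.
elongate rostrum (derived state 'present') is shared by Leptoax, Platyana, Stenella, and Zygops — a synapomorphy uniting that clade.
All ingroup taxa share the derived state 'absent' for gular pouch; it defines the ingroup but does not resolve relationships within it.
wing venation reduced (derived state 'present') is shared by Platyana and Zygops — a synapomorphy uniting that clade.
Only Platyana, Stenella, and Zygops show the derived state 'absent' for reduced hind limbs, supporting them as a clade.
Most parsimonious ingroup topology: (Stenura,((((Zygops,Platyana),Stenella),Leptoax),Glyptilis)).
Stenura is sister to the clade containing all other ingroup taxa, so it is the earliest-diverging (most basal) ingroup lineage.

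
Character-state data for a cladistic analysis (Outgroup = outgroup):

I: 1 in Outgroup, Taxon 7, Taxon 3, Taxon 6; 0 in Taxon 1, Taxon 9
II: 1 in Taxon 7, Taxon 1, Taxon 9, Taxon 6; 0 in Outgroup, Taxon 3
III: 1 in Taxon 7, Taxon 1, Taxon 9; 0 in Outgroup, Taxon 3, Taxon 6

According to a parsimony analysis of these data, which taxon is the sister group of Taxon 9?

Taxon 1

Character polarity is set by the outgroup: the derived state is whichever differs from the outgroup's state, so for I the derived state is '0', and for the remaining characters it is '1'.
I: derived state '0' in Taxon 1 and Taxon 9 only — synapomorphy for {Taxon 1, Taxon 9}.
II (derived state '1') is shared by Taxon 1, Taxon 6, Taxon 7, and Taxon 9 — a synapomorphy uniting that clade.
III: derived state '1' in Taxon 1, Taxon 7, and Taxon 9 only — synapomorphy for {Taxon 1, Taxon 7, Taxon 9}.
Most parsimonious ingroup topology: (((Taxon 7,(Taxon 1,Taxon 9)),Taxon 6),Taxon 3).
Taxon 9 and Taxon 1 form a cherry on this tree, so they are sister taxa.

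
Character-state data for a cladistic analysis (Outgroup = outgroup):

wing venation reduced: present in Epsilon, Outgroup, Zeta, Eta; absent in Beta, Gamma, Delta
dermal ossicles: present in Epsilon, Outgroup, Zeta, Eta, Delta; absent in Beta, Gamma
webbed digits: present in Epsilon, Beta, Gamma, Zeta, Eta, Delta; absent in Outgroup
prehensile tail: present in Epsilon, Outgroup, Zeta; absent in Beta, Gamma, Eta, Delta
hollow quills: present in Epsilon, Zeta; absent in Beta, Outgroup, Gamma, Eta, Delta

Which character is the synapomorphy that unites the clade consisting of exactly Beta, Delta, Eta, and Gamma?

Character polarity is set by the outgroup: the derived state is whichever differs from the outgroup's state, so for wing venation reduced, dermal ossicles, prehensile tail the derived state is 'absent', and for the remaining characters it is 'present'.
wing venation reduced (derived state 'absent') is shared by Beta, Delta, and Gamma — a synapomorphy uniting that clade.
dermal ossicles: derived state 'absent' in Beta and Gamma only — synapomorphy for {Beta, Gamma}.
All ingroup taxa share the derived state 'present' for webbed digits; it defines the ingroup but does not resolve relationships within it.
Only Beta, Delta, Eta, and Gamma show the derived state 'absent' for prehensile tail, supporting them as a clade.
Only Epsilon and Zeta show the derived state 'present' for hollow quills, supporting them as a clade.
Most parsimonious ingroup topology: ((Eta,((Beta,Gamma),Delta)),(Zeta,Epsilon)).
The clade {Beta, Delta, Eta, Gamma} is supported by prehensile tail: its derived state 'absent' occurs in exactly those taxa and in no other taxon (including the outgroup).

prehensile tail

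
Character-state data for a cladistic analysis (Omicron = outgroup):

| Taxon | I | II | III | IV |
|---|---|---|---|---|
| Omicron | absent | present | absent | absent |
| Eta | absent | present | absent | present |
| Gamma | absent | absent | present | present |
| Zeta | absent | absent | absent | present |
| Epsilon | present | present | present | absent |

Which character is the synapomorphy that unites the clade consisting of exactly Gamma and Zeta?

II

Character polarity is set by the outgroup: the derived state is whichever differs from the outgroup's state, so for II the derived state is 'absent', and for the remaining characters it is 'present'.
I (derived state 'present') is unique to Epsilon (autapomorphy; uninformative for grouping).
II (derived state 'absent') is shared by Gamma and Zeta — a synapomorphy uniting that clade.
III (state 'present') occurs in Epsilon and Gamma but conflicts with the nesting implied by the other characters — most parsimoniously interpreted as homoplasy.
IV (derived state 'present') is shared by Eta, Gamma, and Zeta — a synapomorphy uniting that clade.
Most parsimonious ingroup topology: ((Eta,(Gamma,Zeta)),Epsilon).
The clade {Gamma, Zeta} is supported by II: its derived state 'absent' occurs in exactly those taxa and in no other taxon (including the outgroup).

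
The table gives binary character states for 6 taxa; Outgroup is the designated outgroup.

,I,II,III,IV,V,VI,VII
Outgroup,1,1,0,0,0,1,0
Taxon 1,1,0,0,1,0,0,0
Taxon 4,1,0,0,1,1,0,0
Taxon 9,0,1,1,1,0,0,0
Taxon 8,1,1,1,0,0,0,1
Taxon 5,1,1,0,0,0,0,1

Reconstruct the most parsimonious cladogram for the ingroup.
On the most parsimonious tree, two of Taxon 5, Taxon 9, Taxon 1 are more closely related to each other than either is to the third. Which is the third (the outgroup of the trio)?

Character polarity is set by the outgroup: the derived state is whichever differs from the outgroup's state, so for I, II, VI the derived state is '0', and for the remaining characters it is '1'.
I: derived state '0' in Taxon 9 only — an autapomorphy, so it tells us nothing about relationships among taxa.
II (derived state '0') is shared by Taxon 1 and Taxon 4 — a synapomorphy uniting that clade.
III (state '1') occurs in Taxon 8 and Taxon 9 but conflicts with the nesting implied by the other characters — most parsimoniously interpreted as homoplasy.
IV (derived state '1') is shared by Taxon 1, Taxon 4, and Taxon 9 — a synapomorphy uniting that clade.
V (derived state '1') is unique to Taxon 4 (autapomorphy; uninformative for grouping).
All ingroup taxa share the derived state '0' for VI; it defines the ingroup but does not resolve relationships within it.
VII: derived state '1' in Taxon 5 and Taxon 8 only — synapomorphy for {Taxon 5, Taxon 8}.
Most parsimonious ingroup topology: (((Taxon 1,Taxon 4),Taxon 9),(Taxon 5,Taxon 8)).
Taxon 9 and Taxon 1 share a more recent common ancestor with each other than either does with Taxon 5, so Taxon 5 is the least closely related of the three.

Taxon 5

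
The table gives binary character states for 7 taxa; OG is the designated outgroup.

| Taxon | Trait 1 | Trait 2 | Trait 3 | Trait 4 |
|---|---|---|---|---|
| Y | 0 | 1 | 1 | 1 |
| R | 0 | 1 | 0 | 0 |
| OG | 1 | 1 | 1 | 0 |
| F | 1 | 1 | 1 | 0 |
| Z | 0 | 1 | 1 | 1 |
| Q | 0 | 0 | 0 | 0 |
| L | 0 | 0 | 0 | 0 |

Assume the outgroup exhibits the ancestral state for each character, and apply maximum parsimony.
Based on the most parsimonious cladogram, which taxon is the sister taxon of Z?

Character polarity is set by the outgroup: the derived state is whichever differs from the outgroup's state, so for Trait 1, Trait 2, Trait 3 the derived state is '0', and for the remaining characters it is '1'.
Trait 1: derived state '0' in L, Q, R, Y, and Z only — synapomorphy for {L, Q, R, Y, Z}.
Only L and Q show the derived state '0' for Trait 2, supporting them as a clade.
Trait 3 (derived state '0') is shared by L, Q, and R — a synapomorphy uniting that clade.
Trait 4 (derived state '1') is shared by Y and Z — a synapomorphy uniting that clade.
Most parsimonious ingroup topology: (((R,(L,Q)),(Z,Y)),F).
Z and Y form a cherry on this tree, so they are sister taxa.

Y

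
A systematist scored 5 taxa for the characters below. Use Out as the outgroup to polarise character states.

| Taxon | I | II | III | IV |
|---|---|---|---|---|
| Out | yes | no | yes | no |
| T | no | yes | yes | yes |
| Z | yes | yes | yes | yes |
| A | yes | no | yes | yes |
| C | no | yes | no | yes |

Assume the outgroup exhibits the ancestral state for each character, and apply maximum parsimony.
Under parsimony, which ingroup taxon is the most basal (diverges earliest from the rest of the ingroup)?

A

Character polarity is set by the outgroup: the derived state is whichever differs from the outgroup's state, so for I, III the derived state is 'no', and for the remaining characters it is 'yes'.
I (derived state 'no') is shared by C and T — a synapomorphy uniting that clade.
II (derived state 'yes') is shared by C, T, and Z — a synapomorphy uniting that clade.
III (derived state 'no') is unique to C (autapomorphy; uninformative for grouping).
IV (derived state 'yes') is shared by all ingroup taxa — unites the whole ingroup.
Most parsimonious ingroup topology: (((T,C),Z),A).
A is sister to the clade containing all other ingroup taxa, so it is the earliest-diverging (most basal) ingroup lineage.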